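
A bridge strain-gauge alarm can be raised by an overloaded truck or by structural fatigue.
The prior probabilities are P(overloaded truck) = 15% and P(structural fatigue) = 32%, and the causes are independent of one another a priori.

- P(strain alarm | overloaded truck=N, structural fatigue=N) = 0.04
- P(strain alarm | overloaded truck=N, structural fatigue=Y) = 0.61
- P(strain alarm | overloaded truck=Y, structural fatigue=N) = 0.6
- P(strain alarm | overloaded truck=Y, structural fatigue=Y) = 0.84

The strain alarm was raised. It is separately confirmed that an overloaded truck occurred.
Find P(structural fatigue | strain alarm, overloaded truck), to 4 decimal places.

P(strain alarm | overloaded truck) = 0.6×0.68 + 0.84×0.32 = 0.408000 + 0.268800 = 0.676800
Restricting to configurations with structural fatigue present: 0.84×0.32 = 0.268800.
Hence the posterior is 0.268800/0.676800 ≈ 0.3972.

P(structural fatigue | strain alarm, overloaded truck) ≈ 0.3972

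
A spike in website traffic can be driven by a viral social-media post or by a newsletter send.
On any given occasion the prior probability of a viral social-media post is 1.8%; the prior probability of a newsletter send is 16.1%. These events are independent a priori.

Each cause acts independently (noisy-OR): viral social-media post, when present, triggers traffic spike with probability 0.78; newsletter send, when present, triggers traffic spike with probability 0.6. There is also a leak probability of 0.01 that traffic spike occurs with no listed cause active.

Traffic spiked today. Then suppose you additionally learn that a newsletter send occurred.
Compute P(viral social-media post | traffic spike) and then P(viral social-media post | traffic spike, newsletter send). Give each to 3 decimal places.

P(viral social-media post | traffic spike) ≈ 0.122; P(viral social-media post | traffic spike, newsletter send) ≈ 0.027

Under noisy-OR, P(traffic spike | causes) = 1 − (1−0.01)·∏(1−qᵢ) over the active causes.
P(traffic spike) = 0.01*0.982*0.839 + 0.604*0.982*0.161 + 0.7822*0.018*0.839 + 0.91288*0.018*0.161 = 0.008239 + 0.095494 + 0.011813 + 0.002646 = 0.118192
Restricting to configurations with viral social-media post present: 0.011813 + 0.002646 = 0.014459.
Hence the posterior is 0.014459/0.118192 ≈ 0.122.

With the extra evidence:
P(traffic spike | newsletter send) = 0.604*0.982 + 0.91288*0.018 = 0.593128 + 0.016432 = 0.609560
Of this, 0.016432 comes from 0.91288*0.018 (the viral social-media post=true cases).
So P(viral social-media post | traffic spike, newsletter send) = 0.016432/0.609560 ≈ 0.027.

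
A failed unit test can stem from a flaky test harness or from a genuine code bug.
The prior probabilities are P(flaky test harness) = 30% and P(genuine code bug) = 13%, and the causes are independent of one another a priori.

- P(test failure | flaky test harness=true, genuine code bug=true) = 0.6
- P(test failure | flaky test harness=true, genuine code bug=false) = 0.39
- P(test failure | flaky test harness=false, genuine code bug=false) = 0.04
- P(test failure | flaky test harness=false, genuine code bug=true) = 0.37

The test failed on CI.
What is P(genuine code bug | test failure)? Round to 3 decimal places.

Numerator (weight on configurations with genuine code bug): 0.033670 + 0.023400 = 0.057070
The normalizing constant is 0.04×0.7×0.87 + 0.37×0.7×0.13 + 0.39×0.3×0.87 + 0.6×0.3×0.13 = 0.183220
Posterior = 0.057070 / 0.183220 ≈ 0.311

P(genuine code bug | test failure) ≈ 0.311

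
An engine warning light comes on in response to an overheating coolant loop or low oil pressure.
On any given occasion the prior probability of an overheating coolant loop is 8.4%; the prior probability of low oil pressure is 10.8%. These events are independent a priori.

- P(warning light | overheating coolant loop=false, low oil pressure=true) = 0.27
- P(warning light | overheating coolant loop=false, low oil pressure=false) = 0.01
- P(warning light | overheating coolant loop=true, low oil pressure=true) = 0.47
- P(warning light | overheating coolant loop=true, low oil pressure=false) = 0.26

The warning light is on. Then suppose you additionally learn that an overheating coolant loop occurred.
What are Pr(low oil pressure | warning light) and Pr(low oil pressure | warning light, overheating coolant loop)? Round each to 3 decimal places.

Pr(low oil pressure | warning light) ≈ 0.528; Pr(low oil pressure | warning light, overheating coolant loop) ≈ 0.180

By total probability over the 4 (overheating coolant loop, low oil pressure) configurations:
  P(warning light) = 0.01·0.916·0.892 + 0.27·0.916·0.108 + 0.26·0.084·0.892 + 0.47·0.084·0.108
        = 0.008171 + 0.026711 + 0.019481 + 0.004264 = 0.058627
Configurations with low oil pressure contribute 0.030975, so
  P(low oil pressure | warning light) = 0.030975 / 0.058627 ≈ 0.528

With the extra evidence:
P(warning light | overheating coolant loop) = 0.26×0.892 + 0.47×0.108 = 0.231920 + 0.050760 = 0.282680
Of this, 0.050760 comes from 0.47×0.108 (the low oil pressure=true cases).
So P(low oil pressure | warning light, overheating coolant loop) = 0.050760/0.282680 ≈ 0.180.
This is intercausal reasoning (explaining away): once overheating coolant loop accounts for the warning light, low oil pressure becomes less likely.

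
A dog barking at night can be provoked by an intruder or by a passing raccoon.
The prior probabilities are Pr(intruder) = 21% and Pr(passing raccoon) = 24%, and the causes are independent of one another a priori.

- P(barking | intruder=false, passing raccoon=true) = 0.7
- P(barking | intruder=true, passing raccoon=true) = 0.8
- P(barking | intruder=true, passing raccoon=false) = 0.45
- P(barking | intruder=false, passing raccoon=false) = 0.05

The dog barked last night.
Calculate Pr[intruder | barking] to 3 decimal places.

Pr[intruder | barking] ≈ 0.408

Enumerate the 4 (intruder, passing raccoon) configurations and weight by the priors:
  P(barking) = 0.05·0.79·0.76 + 0.7·0.79·0.24 + 0.45·0.21·0.76 + 0.8·0.21·0.24
        = 0.030020 + 0.132720 + 0.071820 + 0.040320 = 0.274880
Keeping only the intruder-present terms gives 0.112140, so
  P(intruder | barking) = 0.112140 / 0.274880 ≈ 0.408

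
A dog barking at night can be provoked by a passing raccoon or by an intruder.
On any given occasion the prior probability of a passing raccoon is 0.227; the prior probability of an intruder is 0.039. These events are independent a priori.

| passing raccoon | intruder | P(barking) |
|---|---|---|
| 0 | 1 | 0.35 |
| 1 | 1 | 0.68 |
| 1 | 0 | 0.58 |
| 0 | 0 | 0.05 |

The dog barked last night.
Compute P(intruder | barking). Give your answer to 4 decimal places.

Enumerate the 4 (passing raccoon, intruder) configurations and weight by the priors:
  P(barking) = 0.05×0.773×0.961 + 0.35×0.773×0.039 + 0.58×0.227×0.961 + 0.68×0.227×0.039
        = 0.037143 + 0.010551 + 0.126525 + 0.006020 = 0.180239
Configurations with intruder contribute 0.016571, so
  P(intruder | barking) = 0.016571 / 0.180239 ≈ 0.0919

P(intruder | barking) ≈ 0.0919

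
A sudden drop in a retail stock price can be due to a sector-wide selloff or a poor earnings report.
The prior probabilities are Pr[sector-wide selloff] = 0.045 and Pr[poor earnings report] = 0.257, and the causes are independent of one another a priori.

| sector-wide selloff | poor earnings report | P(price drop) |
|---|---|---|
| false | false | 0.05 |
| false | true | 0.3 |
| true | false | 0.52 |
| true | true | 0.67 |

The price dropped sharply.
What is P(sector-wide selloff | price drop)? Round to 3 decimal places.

Sum P(price drop|·) weighted by the priors over the 4 (sector-wide selloff, poor earnings report) configurations:
  P(price drop) = 0.05*0.955*0.743 + 0.3*0.955*0.257 + 0.52*0.045*0.743 + 0.67*0.045*0.257
        = 0.035478 + 0.073631 + 0.017386 + 0.007749 = 0.134244
Keeping only the sector-wide selloff-present terms gives 0.025135, so
  P(sector-wide selloff | price drop) = 0.025135 / 0.134244 ≈ 0.187

P(sector-wide selloff | price drop) ≈ 0.187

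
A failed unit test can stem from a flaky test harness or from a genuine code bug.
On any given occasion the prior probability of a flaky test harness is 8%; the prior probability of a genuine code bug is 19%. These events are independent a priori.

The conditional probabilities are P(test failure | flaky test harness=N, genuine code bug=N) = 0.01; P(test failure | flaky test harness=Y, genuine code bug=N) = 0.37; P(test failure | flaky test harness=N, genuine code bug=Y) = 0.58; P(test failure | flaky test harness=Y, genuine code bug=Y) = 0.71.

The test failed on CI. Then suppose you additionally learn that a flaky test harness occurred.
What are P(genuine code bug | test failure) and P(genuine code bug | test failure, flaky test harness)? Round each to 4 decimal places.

Weight on genuine code bug=true, given the evidence: 0.101384 + 0.010792 = 0.112176
Normalizer over all consistent configurations: 0.01×0.92×0.81 + 0.58×0.92×0.19 + 0.37×0.08×0.81 + 0.71×0.08×0.19 = 0.143604
P(genuine code bug | test failure) = 0.112176/0.143604 ≈ 0.7811

Now also conditioning on flaky test harness=true:
P(test failure | flaky test harness) = 0.37×0.81 + 0.71×0.19 = 0.299700 + 0.134900 = 0.434600
Of this, 0.134900 comes from 0.71×0.19 (the genuine code bug=true cases).
P(genuine code bug | test failure, flaky test harness) = 0.134900 / 0.434600 ≈ 0.3104
The drop from 0.7811 to 0.3104 is the explaining-away (discounting) effect.

P(genuine code bug | test failure) ≈ 0.7811; P(genuine code bug | test failure, flaky test harness) ≈ 0.3104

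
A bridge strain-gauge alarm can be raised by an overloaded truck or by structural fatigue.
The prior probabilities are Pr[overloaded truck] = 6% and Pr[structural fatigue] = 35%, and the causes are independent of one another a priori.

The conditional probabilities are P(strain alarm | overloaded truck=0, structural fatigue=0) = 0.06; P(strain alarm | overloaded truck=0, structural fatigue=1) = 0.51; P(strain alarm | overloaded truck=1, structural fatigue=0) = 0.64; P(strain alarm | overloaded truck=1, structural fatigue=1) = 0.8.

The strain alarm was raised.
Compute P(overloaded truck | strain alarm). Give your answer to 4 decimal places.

P(overloaded truck | strain alarm) ≈ 0.1696

P(strain alarm) = 0.06·0.94·0.65 + 0.51·0.94·0.35 + 0.64·0.06·0.65 + 0.8·0.06·0.35 = 0.036660 + 0.167790 + 0.024960 + 0.016800 = 0.246210
The overloaded truck-present share is 0.024960 + 0.016800 = 0.041760.
Hence the posterior is 0.041760/0.246210 ≈ 0.1696.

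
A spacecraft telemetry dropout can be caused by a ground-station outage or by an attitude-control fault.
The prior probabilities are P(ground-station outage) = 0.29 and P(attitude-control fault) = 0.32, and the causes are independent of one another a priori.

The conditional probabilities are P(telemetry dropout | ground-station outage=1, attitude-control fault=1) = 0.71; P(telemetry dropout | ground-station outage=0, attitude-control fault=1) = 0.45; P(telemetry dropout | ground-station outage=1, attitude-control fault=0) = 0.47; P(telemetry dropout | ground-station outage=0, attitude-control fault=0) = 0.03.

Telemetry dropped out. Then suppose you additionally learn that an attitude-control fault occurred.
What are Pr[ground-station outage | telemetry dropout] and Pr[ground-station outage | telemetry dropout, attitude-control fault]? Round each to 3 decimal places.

By total probability over the 4 (ground-station outage, attitude-control fault) configurations:
  P(telemetry dropout) = 0.03×0.71×0.68 + 0.45×0.71×0.32 + 0.47×0.29×0.68 + 0.71×0.29×0.32
        = 0.014484 + 0.102240 + 0.092684 + 0.065888 = 0.275296
Configurations with ground-station outage contribute 0.158572, so
  P(ground-station outage | telemetry dropout) = 0.158572 / 0.275296 ≈ 0.576

Now condition on the additional information:
For the numerator, keep only ground-station outage=true terms: 0.71·0.29 = 0.205900
Denominator P(telemetry dropout | attitude-control fault): 0.45·0.71 + 0.71·0.29 = 0.525400
P(ground-station outage | telemetry dropout, attitude-control fault) = 0.205900/0.525400 ≈ 0.392
The drop from 0.576 to 0.392 is the explaining-away (discounting) effect.

Pr[ground-station outage | telemetry dropout] ≈ 0.576; Pr[ground-station outage | telemetry dropout, attitude-control fault] ≈ 0.392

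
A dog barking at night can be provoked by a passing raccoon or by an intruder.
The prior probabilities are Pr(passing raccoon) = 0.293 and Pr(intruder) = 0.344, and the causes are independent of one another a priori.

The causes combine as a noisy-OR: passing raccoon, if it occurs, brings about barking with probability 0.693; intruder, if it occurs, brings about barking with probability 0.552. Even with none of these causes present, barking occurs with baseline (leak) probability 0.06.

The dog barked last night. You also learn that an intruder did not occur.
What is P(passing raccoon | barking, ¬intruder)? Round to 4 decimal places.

P(passing raccoon | barking, ¬intruder) ≈ 0.8309

Under noisy-OR, P(barking | causes) = 1 − (1−0.06)·∏(1−qᵢ) over the active causes.
Numerator (weight on configurations with passing raccoon): 0.71142·0.293 = 0.208446
Denominator P(barking | ¬intruder): 0.06·0.707 + 0.71142·0.293 = 0.250866
P(passing raccoon | barking, ¬intruder) = 0.208446/0.250866 ≈ 0.8309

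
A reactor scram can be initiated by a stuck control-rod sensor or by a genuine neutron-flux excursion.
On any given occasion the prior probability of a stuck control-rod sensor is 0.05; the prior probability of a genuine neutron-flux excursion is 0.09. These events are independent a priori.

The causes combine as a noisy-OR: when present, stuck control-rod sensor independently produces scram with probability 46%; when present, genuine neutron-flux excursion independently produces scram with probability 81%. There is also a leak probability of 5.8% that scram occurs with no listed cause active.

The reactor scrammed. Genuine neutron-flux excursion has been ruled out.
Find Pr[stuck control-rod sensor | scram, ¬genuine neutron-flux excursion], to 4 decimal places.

Under noisy-OR, P(scram | causes) = 1 − (1−0.058)·∏(1−qᵢ) over the active causes.
For the numerator, keep only stuck control-rod sensor=true terms: 0.49132·0.05 = 0.024566
The normalizing constant is 0.058·0.95 + 0.49132·0.05 = 0.079666
P(stuck control-rod sensor | scram, ¬genuine neutron-flux excursion) = 0.024566/0.079666 ≈ 0.3084

Pr[stuck control-rod sensor | scram, ¬genuine neutron-flux excursion] ≈ 0.3084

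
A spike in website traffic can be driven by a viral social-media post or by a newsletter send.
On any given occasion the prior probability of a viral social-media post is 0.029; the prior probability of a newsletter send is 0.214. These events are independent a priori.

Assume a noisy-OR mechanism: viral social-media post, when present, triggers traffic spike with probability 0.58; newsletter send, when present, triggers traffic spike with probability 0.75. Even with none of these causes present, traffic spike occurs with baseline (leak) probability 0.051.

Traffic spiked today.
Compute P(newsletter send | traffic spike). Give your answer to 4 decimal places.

Under noisy-OR, P(traffic spike | causes) = 1 − (1−0.051)·∏(1−qᵢ) over the active causes.
Weight on newsletter send=true, given the evidence: 0.158495 + 0.005588 = 0.164083
Denominator P(traffic spike): 0.051·0.971·0.786 + 0.76275·0.971·0.214 + 0.60142·0.029·0.786 + 0.900355·0.029·0.214 = 0.216716
Posterior = 0.164083 / 0.216716 ≈ 0.7571

P(newsletter send | traffic spike) ≈ 0.7571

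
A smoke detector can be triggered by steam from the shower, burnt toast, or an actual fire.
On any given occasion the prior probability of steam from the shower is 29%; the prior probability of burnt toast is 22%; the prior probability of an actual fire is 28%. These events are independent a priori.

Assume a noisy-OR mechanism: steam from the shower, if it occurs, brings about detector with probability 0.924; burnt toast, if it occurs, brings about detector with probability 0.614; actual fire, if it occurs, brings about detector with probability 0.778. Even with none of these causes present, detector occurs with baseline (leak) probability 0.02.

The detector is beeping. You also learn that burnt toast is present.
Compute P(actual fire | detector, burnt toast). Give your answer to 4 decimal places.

P(actual fire | detector, burnt toast) ≈ 0.3354

Under noisy-OR, P(detector | causes) = 1 − (1−0.02)·∏(1−qᵢ) over the active causes.
By total probability over the 4 (steam from the shower, actual fire) configurations:
  P(detector | burnt toast) = 0.62172×0.71×0.72 + 0.916022×0.71×0.28 + 0.971251×0.29×0.72 + 0.993618×0.29×0.28
        = 0.317823 + 0.182105 + 0.202797 + 0.080682 = 0.783407
Configurations with actual fire contribute 0.262787, so
  P(actual fire | detector, burnt toast) = 0.262787 / 0.783407 ≈ 0.3354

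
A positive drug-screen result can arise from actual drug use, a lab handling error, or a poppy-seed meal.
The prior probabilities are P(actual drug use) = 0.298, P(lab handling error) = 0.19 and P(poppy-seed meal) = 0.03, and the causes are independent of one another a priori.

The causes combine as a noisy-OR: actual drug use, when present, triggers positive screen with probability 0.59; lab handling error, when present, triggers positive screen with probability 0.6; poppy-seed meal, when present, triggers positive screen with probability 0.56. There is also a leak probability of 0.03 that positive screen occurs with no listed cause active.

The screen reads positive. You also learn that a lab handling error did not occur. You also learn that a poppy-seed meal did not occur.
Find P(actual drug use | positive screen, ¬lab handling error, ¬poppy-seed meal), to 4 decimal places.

Under noisy-OR, P(positive screen | causes) = 1 − (1−0.03)·∏(1−qᵢ) over the active causes.
For the numerator, keep only actual drug use=true terms: 0.6023×0.298 = 0.179485
Denominator P(positive screen | ¬lab handling error, ¬poppy-seed meal): 0.03×0.702 + 0.6023×0.298 = 0.200545
P(actual drug use | positive screen, ¬lab handling error, ¬poppy-seed meal) = 0.179485/0.200545 ≈ 0.8950

P(actual drug use | positive screen, ¬lab handling error, ¬poppy-seed meal) ≈ 0.8950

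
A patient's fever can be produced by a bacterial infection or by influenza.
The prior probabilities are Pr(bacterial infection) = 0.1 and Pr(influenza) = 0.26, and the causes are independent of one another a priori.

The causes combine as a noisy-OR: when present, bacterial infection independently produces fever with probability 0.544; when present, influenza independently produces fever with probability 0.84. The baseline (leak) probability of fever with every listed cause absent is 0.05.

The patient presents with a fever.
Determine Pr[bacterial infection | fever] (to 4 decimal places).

Under noisy-OR, P(fever | causes) = 1 − (1−0.05)·∏(1−qᵢ) over the active causes.
P(fever) = 0.05*0.9*0.74 + 0.848*0.9*0.26 + 0.5668*0.1*0.74 + 0.930688*0.1*0.26 = 0.033300 + 0.198432 + 0.041943 + 0.024198 = 0.297873
Restricting to configurations with bacterial infection present: 0.041943 + 0.024198 = 0.066141.
Hence the posterior is 0.066141/0.297873 ≈ 0.2220.

Pr[bacterial infection | fever] ≈ 0.2220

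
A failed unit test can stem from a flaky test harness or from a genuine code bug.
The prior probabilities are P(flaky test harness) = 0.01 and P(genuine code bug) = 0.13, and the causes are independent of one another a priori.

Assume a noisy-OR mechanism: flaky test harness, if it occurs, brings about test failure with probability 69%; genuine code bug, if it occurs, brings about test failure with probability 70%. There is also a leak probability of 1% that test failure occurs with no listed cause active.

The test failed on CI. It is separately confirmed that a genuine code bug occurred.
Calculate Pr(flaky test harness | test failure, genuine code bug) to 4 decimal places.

Pr(flaky test harness | test failure, genuine code bug) ≈ 0.0129

Under noisy-OR, P(test failure | causes) = 1 − (1−0.01)·∏(1−qᵢ) over the active causes.
By total probability over both values of flaky test harness:
  P(test failure | genuine code bug) = 0.703·0.99 + 0.90793·0.01
        = 0.695970 + 0.009079 = 0.705049
The terms with flaky test harness present sum to 0.009079, so
  P(flaky test harness | test failure, genuine code bug) = 0.009079 / 0.705049 ≈ 0.0129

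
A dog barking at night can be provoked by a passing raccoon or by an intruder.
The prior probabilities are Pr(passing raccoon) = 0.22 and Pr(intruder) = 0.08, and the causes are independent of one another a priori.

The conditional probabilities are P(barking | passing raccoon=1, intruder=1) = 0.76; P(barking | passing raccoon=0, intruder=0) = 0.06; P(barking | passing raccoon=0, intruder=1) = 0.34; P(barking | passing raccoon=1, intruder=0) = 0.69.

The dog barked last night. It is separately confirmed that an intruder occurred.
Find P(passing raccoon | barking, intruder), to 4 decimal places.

For the numerator, keep only passing raccoon=true terms: 0.76×0.22 = 0.167200
Normalizer over all consistent configurations: 0.34×0.78 + 0.76×0.22 = 0.432400
Posterior = 0.167200 / 0.432400 ≈ 0.3867

P(passing raccoon | barking, intruder) ≈ 0.3867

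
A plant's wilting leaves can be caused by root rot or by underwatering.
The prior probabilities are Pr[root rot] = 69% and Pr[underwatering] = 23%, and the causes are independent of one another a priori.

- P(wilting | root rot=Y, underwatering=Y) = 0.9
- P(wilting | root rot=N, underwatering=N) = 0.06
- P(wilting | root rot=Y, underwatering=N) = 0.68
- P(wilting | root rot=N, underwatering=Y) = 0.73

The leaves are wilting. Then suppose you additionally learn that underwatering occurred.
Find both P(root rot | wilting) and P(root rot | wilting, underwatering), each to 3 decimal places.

P(root rot | wilting) ≈ 0.884; P(root rot | wilting, underwatering) ≈ 0.733

Numerator (weight on configurations with root rot): 0.361284 + 0.142830 = 0.504114
The normalizing constant is 0.06·0.31·0.77 + 0.73·0.31·0.23 + 0.68·0.69·0.77 + 0.9·0.69·0.23 = 0.570485
P(root rot | wilting) = 0.504114/0.570485 ≈ 0.884

Now condition on the additional information:
Numerator (weight on configurations with root rot): 0.9·0.69 = 0.621000
Denominator P(wilting | underwatering): 0.73·0.31 + 0.9·0.69 = 0.847300
P(root rot | wilting, underwatering) = 0.621000/0.847300 ≈ 0.733
— underwatering explains away the evidence for root rot.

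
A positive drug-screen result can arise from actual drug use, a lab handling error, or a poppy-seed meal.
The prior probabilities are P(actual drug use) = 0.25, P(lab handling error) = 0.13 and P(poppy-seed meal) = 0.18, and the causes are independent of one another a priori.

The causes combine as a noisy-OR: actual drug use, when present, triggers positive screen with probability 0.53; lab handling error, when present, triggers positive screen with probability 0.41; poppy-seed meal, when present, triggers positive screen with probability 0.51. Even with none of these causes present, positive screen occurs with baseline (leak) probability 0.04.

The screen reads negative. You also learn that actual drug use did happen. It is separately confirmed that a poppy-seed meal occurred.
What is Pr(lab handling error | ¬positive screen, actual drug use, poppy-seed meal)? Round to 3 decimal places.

Under noisy-OR, P(positive screen | causes) = 1 − (1−0.04)·∏(1−qᵢ) over the active causes.
Enumerate both values of lab handling error and weight by the priors:
  P(¬positive screen | actual drug use, poppy-seed meal) = 0.221088*0.87 + 0.130442*0.13
        = 0.192347 + 0.016957 = 0.209304
Configurations with lab handling error contribute 0.016957, so
  P(lab handling error | ¬positive screen, actual drug use, poppy-seed meal) = 0.016957 / 0.209304 ≈ 0.081

Pr(lab handling error | ¬positive screen, actual drug use, poppy-seed meal) ≈ 0.081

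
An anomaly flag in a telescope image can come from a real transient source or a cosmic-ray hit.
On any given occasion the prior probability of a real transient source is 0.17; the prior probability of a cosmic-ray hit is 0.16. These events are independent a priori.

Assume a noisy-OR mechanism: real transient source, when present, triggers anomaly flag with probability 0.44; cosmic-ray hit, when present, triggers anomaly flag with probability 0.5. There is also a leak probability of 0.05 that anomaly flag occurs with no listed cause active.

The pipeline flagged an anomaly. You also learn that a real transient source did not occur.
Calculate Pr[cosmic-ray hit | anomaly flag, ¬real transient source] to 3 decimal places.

Pr[cosmic-ray hit | anomaly flag, ¬real transient source] ≈ 0.667

Under noisy-OR, P(anomaly flag | causes) = 1 − (1−0.05)·∏(1−qᵢ) over the active causes.
P(anomaly flag | ¬real transient source) = 0.05·0.84 + 0.525·0.16 = 0.042000 + 0.084000 = 0.126000
Restricting to configurations with cosmic-ray hit present: 0.525·0.16 = 0.084000.
Hence the posterior is 0.084000/0.126000 ≈ 0.667.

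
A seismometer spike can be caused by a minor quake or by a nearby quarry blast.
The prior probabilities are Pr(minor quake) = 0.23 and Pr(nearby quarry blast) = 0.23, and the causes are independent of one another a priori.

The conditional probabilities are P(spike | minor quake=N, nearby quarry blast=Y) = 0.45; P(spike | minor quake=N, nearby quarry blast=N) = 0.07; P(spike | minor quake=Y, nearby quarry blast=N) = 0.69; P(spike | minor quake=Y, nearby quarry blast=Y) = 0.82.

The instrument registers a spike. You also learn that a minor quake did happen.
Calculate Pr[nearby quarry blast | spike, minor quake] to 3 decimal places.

Pr[nearby quarry blast | spike, minor quake] ≈ 0.262

Sum P(spike|·) weighted by the priors over both values of nearby quarry blast:
  P(spike | minor quake) = 0.69×0.77 + 0.82×0.23
        = 0.531300 + 0.188600 = 0.719900
Configurations with nearby quarry blast contribute 0.188600, so
  P(nearby quarry blast | spike, minor quake) = 0.188600 / 0.719900 ≈ 0.262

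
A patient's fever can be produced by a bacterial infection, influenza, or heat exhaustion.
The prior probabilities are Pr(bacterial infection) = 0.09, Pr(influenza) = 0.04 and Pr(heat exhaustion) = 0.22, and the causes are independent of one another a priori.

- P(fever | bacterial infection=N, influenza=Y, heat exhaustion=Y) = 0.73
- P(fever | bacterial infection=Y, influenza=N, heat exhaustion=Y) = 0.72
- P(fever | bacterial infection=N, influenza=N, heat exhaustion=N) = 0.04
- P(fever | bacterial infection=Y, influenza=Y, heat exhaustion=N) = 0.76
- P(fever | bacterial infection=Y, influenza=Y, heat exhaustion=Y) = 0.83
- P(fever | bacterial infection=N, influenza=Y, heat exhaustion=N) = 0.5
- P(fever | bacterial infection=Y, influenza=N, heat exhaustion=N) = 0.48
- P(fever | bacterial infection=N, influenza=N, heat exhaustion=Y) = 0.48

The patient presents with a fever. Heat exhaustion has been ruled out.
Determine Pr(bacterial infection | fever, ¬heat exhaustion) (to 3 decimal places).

Pr(bacterial infection | fever, ¬heat exhaustion) ≈ 0.454

P(fever | ¬heat exhaustion) = 0.04*0.91*0.96 + 0.5*0.91*0.04 + 0.48*0.09*0.96 + 0.76*0.09*0.04 = 0.034944 + 0.018200 + 0.041472 + 0.002736 = 0.097352
Restricting to configurations with bacterial infection present: 0.041472 + 0.002736 = 0.044208.
Hence the posterior is 0.044208/0.097352 ≈ 0.454.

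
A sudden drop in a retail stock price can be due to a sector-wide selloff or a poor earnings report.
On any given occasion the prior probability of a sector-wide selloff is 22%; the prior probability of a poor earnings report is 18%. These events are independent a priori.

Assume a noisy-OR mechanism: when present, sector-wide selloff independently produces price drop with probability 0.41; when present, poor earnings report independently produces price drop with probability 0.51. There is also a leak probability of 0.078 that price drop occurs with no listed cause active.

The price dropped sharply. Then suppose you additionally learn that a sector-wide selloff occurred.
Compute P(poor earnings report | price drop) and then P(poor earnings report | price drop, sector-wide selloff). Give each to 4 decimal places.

Under noisy-OR, P(price drop | causes) = 1 − (1−0.078)·∏(1−qᵢ) over the active causes.
Enumerate the 4 (sector-wide selloff, poor earnings report) configurations and weight by the priors:
  P(price drop) = 0.078×0.78×0.82 + 0.54822×0.78×0.18 + 0.45602×0.22×0.82 + 0.73345×0.22×0.18
        = 0.049889 + 0.076970 + 0.082266 + 0.029045 = 0.238170
The terms with poor earnings report present sum to 0.106015, so
  P(poor earnings report | price drop) = 0.106015 / 0.238170 ≈ 0.4451

Now condition on the additional information:
By total probability over both values of poor earnings report:
  P(price drop | sector-wide selloff) = 0.45602×0.82 + 0.73345×0.18
        = 0.373936 + 0.132021 = 0.505957
Configurations with poor earnings report contribute 0.132021, so
  P(poor earnings report | price drop, sector-wide selloff) = 0.132021 / 0.505957 ≈ 0.2609
The drop from 0.4451 to 0.2609 is the explaining-away (discounting) effect.

P(poor earnings report | price drop) ≈ 0.4451; P(poor earnings report | price drop, sector-wide selloff) ≈ 0.2609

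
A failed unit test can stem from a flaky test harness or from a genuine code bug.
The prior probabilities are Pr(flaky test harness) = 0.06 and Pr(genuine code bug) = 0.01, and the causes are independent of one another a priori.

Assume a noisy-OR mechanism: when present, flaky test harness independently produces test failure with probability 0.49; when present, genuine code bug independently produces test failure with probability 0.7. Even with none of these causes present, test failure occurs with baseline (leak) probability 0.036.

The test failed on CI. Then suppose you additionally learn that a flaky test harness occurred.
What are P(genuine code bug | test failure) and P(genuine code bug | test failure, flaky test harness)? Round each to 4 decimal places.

Under noisy-OR, P(test failure | causes) = 1 − (1−0.036)·∏(1−qᵢ) over the active causes.
For the numerator, keep only genuine code bug=true terms: 0.006682 + 0.000512 = 0.007194
Normalizer over all consistent configurations: 0.036*0.94*0.99 + 0.7108*0.94*0.01 + 0.50836*0.06*0.99 + 0.852508*0.06*0.01 = 0.070893
P(genuine code bug | test failure) = 0.007194/0.070893 ≈ 0.1015

With the extra evidence:
Sum P(test failure|·) weighted by the priors over both values of genuine code bug:
  P(test failure | flaky test harness) = 0.50836·0.99 + 0.852508·0.01
        = 0.503276 + 0.008525 = 0.511801
The terms with genuine code bug present sum to 0.008525, so
  P(genuine code bug | test failure, flaky test harness) = 0.008525 / 0.511801 ≈ 0.0167

P(genuine code bug | test failure) ≈ 0.1015; P(genuine code bug | test failure, flaky test harness) ≈ 0.0167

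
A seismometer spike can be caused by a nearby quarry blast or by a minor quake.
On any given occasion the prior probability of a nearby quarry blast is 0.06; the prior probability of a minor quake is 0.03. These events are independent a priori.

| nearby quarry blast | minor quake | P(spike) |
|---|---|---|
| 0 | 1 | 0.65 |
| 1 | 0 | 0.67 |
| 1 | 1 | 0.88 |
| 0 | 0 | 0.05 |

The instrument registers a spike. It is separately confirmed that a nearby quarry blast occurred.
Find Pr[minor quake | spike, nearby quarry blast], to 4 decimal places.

Weight on minor quake=true, given the evidence: 0.88·0.03 = 0.026400
The normalizing constant is 0.67·0.97 + 0.88·0.03 = 0.676300
Posterior = 0.026400 / 0.676300 ≈ 0.0390

Pr[minor quake | spike, nearby quarry blast] ≈ 0.0390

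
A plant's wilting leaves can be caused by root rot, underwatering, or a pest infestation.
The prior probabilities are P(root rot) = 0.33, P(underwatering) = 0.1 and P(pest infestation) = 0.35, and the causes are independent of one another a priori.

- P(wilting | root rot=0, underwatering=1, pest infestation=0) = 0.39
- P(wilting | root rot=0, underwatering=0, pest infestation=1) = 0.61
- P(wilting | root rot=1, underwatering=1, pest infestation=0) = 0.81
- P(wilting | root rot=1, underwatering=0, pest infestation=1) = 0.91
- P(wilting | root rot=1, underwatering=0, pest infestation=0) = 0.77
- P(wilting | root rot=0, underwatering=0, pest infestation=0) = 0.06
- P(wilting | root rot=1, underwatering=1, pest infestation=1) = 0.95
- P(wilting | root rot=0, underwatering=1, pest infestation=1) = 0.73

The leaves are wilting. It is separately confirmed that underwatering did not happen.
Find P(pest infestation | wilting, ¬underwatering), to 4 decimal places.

P(pest infestation | wilting, ¬underwatering) ≈ 0.5647

By total probability over the 4 (root rot, pest infestation) configurations:
  P(wilting | ¬underwatering) = 0.06·0.67·0.65 + 0.61·0.67·0.35 + 0.77·0.33·0.65 + 0.91·0.33·0.35
        = 0.026130 + 0.143045 + 0.165165 + 0.105105 = 0.439445
The terms with pest infestation present sum to 0.248150, so
  P(pest infestation | wilting, ¬underwatering) = 0.248150 / 0.439445 ≈ 0.5647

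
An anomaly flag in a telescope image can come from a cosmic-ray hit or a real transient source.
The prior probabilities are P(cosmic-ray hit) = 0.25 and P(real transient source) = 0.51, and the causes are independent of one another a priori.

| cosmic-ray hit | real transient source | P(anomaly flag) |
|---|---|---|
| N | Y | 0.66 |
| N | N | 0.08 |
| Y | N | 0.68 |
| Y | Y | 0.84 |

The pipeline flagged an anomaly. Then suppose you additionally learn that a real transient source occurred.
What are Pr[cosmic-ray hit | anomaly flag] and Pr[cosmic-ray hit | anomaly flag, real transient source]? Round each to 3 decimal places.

Pr[cosmic-ray hit | anomaly flag] ≈ 0.403; Pr[cosmic-ray hit | anomaly flag, real transient source] ≈ 0.298

For the numerator, keep only cosmic-ray hit=true terms: 0.083300 + 0.107100 = 0.190400
Denominator P(anomaly flag): 0.08*0.75*0.49 + 0.66*0.75*0.51 + 0.68*0.25*0.49 + 0.84*0.25*0.51 = 0.472250
Posterior = 0.190400 / 0.472250 ≈ 0.403

Now also conditioning on real transient source=true:
For the numerator, keep only cosmic-ray hit=true terms: 0.84×0.25 = 0.210000
Normalizer over all consistent configurations: 0.66×0.75 + 0.84×0.25 = 0.705000
P(cosmic-ray hit | anomaly flag, real transient source) = 0.210000/0.705000 ≈ 0.298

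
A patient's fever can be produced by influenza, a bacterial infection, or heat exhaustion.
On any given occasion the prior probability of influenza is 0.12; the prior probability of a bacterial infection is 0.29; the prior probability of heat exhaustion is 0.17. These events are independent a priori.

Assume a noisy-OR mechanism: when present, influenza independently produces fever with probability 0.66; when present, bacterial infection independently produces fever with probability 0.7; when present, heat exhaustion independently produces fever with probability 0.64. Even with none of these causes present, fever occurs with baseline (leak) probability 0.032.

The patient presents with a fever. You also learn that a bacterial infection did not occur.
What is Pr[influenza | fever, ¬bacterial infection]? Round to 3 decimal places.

Under noisy-OR, P(fever | causes) = 1 − (1−0.032)·∏(1−qᵢ) over the active causes.
P(fever | ¬bacterial infection) = 0.032·0.88·0.83 + 0.65152·0.88·0.17 + 0.67088·0.12·0.83 + 0.881517·0.12·0.17 = 0.023373 + 0.097467 + 0.066820 + 0.017983 = 0.205643
Restricting to configurations with influenza present: 0.066820 + 0.017983 = 0.084803.
P(influenza | fever, ¬bacterial infection) = 0.084803 / 0.205643 ≈ 0.412

Pr[influenza | fever, ¬bacterial infection] ≈ 0.412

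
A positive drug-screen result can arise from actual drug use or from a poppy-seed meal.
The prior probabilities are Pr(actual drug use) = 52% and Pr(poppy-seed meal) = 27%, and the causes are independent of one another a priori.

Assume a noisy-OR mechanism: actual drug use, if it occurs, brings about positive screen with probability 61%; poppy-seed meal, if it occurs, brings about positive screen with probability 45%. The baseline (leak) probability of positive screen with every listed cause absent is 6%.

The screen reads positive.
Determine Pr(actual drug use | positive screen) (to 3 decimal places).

Under noisy-OR, P(positive screen | causes) = 1 − (1−0.06)·∏(1−qᵢ) over the active causes.
Numerator (weight on configurations with actual drug use): 0.240439 + 0.112091 = 0.352530
The normalizing constant is 0.06*0.48*0.73 + 0.483*0.48*0.27 + 0.6334*0.52*0.73 + 0.79837*0.52*0.27 = 0.436151
P(actual drug use | positive screen) = 0.352530/0.436151 ≈ 0.808

Pr(actual drug use | positive screen) ≈ 0.808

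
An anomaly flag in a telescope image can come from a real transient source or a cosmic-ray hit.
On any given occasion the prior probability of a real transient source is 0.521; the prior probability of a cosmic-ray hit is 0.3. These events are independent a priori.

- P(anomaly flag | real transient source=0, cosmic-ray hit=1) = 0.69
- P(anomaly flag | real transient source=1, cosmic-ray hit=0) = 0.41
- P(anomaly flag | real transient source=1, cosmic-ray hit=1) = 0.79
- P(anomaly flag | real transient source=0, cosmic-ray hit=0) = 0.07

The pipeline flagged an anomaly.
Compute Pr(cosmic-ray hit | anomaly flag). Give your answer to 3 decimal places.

Pr(cosmic-ray hit | anomaly flag) ≈ 0.563

P(anomaly flag) = 0.07·0.479·0.7 + 0.69·0.479·0.3 + 0.41·0.521·0.7 + 0.79·0.521·0.3 = 0.023471 + 0.099153 + 0.149527 + 0.123477 = 0.395628
Of this, 0.222630 comes from 0.099153 + 0.123477 (the cosmic-ray hit=true cases).
So P(cosmic-ray hit | anomaly flag) = 0.222630/0.395628 ≈ 0.563.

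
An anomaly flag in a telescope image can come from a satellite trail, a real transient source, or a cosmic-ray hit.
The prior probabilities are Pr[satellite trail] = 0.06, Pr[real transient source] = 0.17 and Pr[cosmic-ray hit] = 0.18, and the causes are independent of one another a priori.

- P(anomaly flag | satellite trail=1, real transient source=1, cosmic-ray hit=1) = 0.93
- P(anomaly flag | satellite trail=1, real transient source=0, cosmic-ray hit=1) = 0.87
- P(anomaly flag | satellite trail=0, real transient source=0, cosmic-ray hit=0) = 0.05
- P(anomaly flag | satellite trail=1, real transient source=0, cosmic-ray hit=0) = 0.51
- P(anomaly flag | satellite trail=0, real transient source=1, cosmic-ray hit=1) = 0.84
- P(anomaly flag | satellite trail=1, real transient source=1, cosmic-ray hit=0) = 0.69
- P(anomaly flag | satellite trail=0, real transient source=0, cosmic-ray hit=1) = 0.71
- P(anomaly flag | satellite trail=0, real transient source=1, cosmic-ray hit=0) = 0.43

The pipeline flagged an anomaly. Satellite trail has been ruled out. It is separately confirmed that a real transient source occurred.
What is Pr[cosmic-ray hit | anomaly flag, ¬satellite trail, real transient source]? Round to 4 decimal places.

Pr[cosmic-ray hit | anomaly flag, ¬satellite trail, real transient source] ≈ 0.3001

Enumerate both values of cosmic-ray hit and weight by the priors:
  P(anomaly flag | ¬satellite trail, real transient source) = 0.43·0.82 + 0.84·0.18
        = 0.352600 + 0.151200 = 0.503800
Configurations with cosmic-ray hit contribute 0.151200, so
  P(cosmic-ray hit | anomaly flag, ¬satellite trail, real transient source) = 0.151200 / 0.503800 ≈ 0.3001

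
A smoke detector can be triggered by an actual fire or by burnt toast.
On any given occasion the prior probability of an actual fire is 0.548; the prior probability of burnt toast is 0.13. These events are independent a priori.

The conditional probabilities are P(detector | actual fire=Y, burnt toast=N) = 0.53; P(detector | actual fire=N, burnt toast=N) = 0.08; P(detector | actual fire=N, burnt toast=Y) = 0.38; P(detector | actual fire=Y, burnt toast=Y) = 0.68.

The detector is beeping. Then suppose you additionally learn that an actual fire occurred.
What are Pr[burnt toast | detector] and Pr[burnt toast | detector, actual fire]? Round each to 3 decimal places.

Pr[burnt toast | detector] ≈ 0.199; Pr[burnt toast | detector, actual fire] ≈ 0.161

P(detector) = 0.08·0.452·0.87 + 0.38·0.452·0.13 + 0.53·0.548·0.87 + 0.68·0.548·0.13 = 0.031459 + 0.022329 + 0.252683 + 0.048443 = 0.354914
Of this, 0.070772 comes from 0.022329 + 0.048443 (the burnt toast=true cases).
Hence the posterior is 0.070772/0.354914 ≈ 0.199.

With the extra evidence:
P(detector | actual fire) = 0.53·0.87 + 0.68·0.13 = 0.461100 + 0.088400 = 0.549500
The burnt toast-present share is 0.68·0.13 = 0.088400.
P(burnt toast | detector, actual fire) = 0.088400 / 0.549500 ≈ 0.161
Conditioning on actual fire lowers the posterior on burnt toast: the classic explaining-away effect in a common-effect structure.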